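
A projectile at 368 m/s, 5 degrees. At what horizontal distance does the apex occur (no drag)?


R = v0^2*sin(2*theta)/g = 368^2*sin(2*5°)/9.81 = 2397.16 m
apex_dist = R/2 = 2397.16/2 = 1199 m

1199 m


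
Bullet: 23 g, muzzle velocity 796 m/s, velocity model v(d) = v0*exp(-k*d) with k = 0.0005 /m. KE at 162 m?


v = v0*exp(-k*d) = 796*exp(-0.0005*162) = 734.066 m/s
E = 0.5*m*v^2 = 0.5*0.023*734.066^2 = 6197 J

6197 J


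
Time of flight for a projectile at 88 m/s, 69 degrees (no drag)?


T = 2*v0*sin(theta)/g = 2*88*sin(69°)/9.81 = 16.75 s

16.75 s


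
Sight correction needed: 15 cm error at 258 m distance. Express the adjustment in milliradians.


1 mrad subtends 1 cm per 10 m of range, so adj = error_cm / (dist_m / 10) = 15 / (258/10) = 0.5814 mrad

0.5814 mrad


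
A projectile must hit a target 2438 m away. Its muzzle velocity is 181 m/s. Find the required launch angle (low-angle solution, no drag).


sin(2*theta) = R*g/v0^2 = 2438*9.81/181^2 = 0.730038, theta = arcsin(0.730038)/2 = 23.44°

23.44 degrees


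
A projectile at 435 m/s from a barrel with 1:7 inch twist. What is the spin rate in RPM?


twist_m = 7*0.0254 = 0.1778 m
spin = v/twist = 435/0.1778 = 2446.569 rev/s
RPM = spin*60 = 2446.569*60 ≈ 146794 RPM

146794 RPM


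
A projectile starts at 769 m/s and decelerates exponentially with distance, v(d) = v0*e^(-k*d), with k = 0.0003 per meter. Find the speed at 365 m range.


v = v0*exp(-k*d) = 769*exp(-0.0003*365) = 689.2 m/s

689.2 m/s


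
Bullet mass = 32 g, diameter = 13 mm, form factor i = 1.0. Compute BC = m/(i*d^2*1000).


BC = m/(i*d^2*1000) = 32/(1.0 * 13^2 * 1000) = 0.0001893

0.0001893


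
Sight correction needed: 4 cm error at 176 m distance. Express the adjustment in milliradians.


1 mrad subtends 1 cm per 10 m of range, so adj = error_cm / (dist_m / 10) = 4 / (176/10) = 0.2273 mrad

0.2273 mrad


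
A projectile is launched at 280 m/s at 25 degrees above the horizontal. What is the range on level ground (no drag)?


R = v0^2 * sin(2*theta) / g = 280^2 * sin(2*25°) / 9.81 = 6122 m

6122 m


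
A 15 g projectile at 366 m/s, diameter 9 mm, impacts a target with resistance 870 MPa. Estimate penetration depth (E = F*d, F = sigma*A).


A = pi*(d/2)^2 = pi*(9/2)^2 = 63.6173 mm^2
E = 0.5*m*v^2 = 0.5*0.015*366^2 = 1004.67 J
depth = E/(sigma*A) = 1004.67 J / (870 MPa * 63.6173 mm^2) = 1004.67/(870 * 63.6173) m = 0.0181522 m ≈ 18.15 mm

18.15 mm


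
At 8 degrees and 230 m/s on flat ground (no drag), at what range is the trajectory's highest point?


R = v0^2*sin(2*theta)/g = 230^2*sin(2*8°)/9.81 = 1486.36 m
apex_dist = R/2 = 1486.36/2 = 743.2 m

743.2 m


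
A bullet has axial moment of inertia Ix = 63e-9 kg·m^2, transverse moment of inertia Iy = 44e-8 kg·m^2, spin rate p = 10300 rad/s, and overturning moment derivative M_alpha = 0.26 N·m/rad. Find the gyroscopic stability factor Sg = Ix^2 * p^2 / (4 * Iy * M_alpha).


Sg = Ix^2 * p^2 / (4 * Iy * M_alpha) = (63e-9)^2 * 10300^2 / (4 * 44e-8 * 0.26) = 0.9202

0.9202


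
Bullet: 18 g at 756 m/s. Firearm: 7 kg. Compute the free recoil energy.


v_r = m_p*v_p/m_gun = 0.018*756/7 = 1.944 m/s, E_r = 0.5*m_gun*v_r^2 = 0.5*7*1.944^2 = 13.23 J

13.23 J


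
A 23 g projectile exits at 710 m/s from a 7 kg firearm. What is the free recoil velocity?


v_recoil = m_p * v_p / m_gun = 0.023 * 710 / 7 = 2.333 m/s

2.333 m/s


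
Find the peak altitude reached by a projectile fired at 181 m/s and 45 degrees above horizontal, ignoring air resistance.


H = (v0*sin(theta))^2 / (2g) = (181*sin(45°))^2 / (2*9.81) = 834.9 m

834.9 m


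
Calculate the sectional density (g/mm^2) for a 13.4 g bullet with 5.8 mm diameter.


SD = m/d^2 = 13.4/5.8^2 = 0.3983 g/mm^2

0.3983 g/mm^2


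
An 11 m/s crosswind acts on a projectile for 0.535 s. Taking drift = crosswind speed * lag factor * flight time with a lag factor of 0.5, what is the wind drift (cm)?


drift = v_wind * lag * t = 11 * 0.5 * 0.535 = 2.9425 m ≈ 294.3 cm

294.3 cm


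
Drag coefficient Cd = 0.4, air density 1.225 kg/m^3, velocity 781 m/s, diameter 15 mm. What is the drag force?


A = pi*(d/2)^2 = pi*(15/2000)^2 = 1.76715e-04 m^2
Fd = 0.5*Cd*rho*A*v^2 = 0.5*0.4*1.225*1.76715e-04*781^2 = 26.41 N

26.41 N


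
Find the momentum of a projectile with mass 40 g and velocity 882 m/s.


p = m*v = 0.04*882 = 35.28 kg·m/s

35.28 kg·m/s


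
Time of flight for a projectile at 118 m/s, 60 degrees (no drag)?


T = 2*v0*sin(theta)/g = 2*118*sin(60°)/9.81 = 20.83 s

20.83 s


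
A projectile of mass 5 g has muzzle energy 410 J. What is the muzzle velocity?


v = sqrt(2*E/m) = sqrt(2*410/0.005) = 405 m/s

405 m/s


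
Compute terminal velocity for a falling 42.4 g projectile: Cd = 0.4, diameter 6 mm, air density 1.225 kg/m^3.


A = pi*(d/2)^2 = pi*(6/2000)^2 = 2.82743e-05 m^2
vt = sqrt(2mg/(Cd*rho*A)) = sqrt(2*0.0424*9.81/(0.4 * 1.225 * 2.82743e-05)) = 245 m/s

245 m/s


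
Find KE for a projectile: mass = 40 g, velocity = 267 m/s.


E = 0.5*m*v^2 = 0.5*0.04*267^2 = 1426 J

1426 J


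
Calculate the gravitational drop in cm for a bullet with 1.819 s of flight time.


drop = 0.5*g*t^2 = 0.5*9.81*1.819^2 = 16.2295 m ≈ 1623 cm

1623 cm


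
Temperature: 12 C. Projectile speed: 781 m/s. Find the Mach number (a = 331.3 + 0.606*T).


a = 331.3 + 0.606*(12) = 338.572 m/s
M = v/a = 781/338.572 = 2.307

2.307


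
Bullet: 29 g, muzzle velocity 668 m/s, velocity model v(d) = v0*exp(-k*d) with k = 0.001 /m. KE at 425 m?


v = v0*exp(-k*d) = 668*exp(-0.001*425) = 436.718 m/s
E = 0.5*m*v^2 = 0.5*0.029*436.718^2 = 2765 J

2765 J


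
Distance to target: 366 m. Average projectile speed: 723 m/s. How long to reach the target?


t = d/v = 366/723 = 0.5062 s

0.5062 s


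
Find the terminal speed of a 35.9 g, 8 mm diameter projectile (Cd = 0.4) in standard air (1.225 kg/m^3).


A = pi*(d/2)^2 = pi*(8/2000)^2 = 5.02655e-05 m^2
vt = sqrt(2mg/(Cd*rho*A)) = sqrt(2*0.0359*9.81/(0.4 * 1.225 * 5.02655e-05)) = 169.1 m/s

169.1 m/s


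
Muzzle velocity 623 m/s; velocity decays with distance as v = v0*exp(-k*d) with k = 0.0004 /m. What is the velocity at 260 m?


v = v0*exp(-k*d) = 623*exp(-0.0004*260) = 561.5 m/s

561.5 m/s


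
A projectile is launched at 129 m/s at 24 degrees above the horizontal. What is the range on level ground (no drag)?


R = v0^2 * sin(2*theta) / g = 129^2 * sin(2*24°) / 9.81 = 1261 m

1261 m


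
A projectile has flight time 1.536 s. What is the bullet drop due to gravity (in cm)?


drop = 0.5*g*t^2 = 0.5*9.81*1.536^2 = 11.5723 m ≈ 1157 cm

1157 cm


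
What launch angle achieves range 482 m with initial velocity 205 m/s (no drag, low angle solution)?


sin(2*theta) = R*g/v0^2 = 482*9.81/205^2 = 0.112514, theta = arcsin(0.112514)/2 = 3.23°

3.23 degrees


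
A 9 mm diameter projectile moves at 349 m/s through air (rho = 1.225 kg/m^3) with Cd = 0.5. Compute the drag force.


A = pi*(d/2)^2 = pi*(9/2000)^2 = 6.36173e-05 m^2
Fd = 0.5*Cd*rho*A*v^2 = 0.5*0.5*1.225*6.36173e-05*349^2 = 2.373 N

2.373 N


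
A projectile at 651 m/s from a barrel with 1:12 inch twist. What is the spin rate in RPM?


twist_m = 12*0.0254 = 0.3048 m
spin = v/twist = 651/0.3048 = 2135.827 rev/s
RPM = spin*60 = 2135.827*60 ≈ 128150 RPM

128150 RPM


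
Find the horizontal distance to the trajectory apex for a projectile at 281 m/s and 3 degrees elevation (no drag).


R = v0^2*sin(2*theta)/g = 281^2*sin(2*3°)/9.81 = 841.353 m
apex_dist = R/2 = 841.353/2 = 420.7 m

420.7 m


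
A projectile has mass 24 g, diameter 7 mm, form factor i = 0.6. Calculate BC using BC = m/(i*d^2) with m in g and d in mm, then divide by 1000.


BC = m/(i*d^2*1000) = 24/(0.6 * 7^2 * 1000) = 0.0008163

0.0008163


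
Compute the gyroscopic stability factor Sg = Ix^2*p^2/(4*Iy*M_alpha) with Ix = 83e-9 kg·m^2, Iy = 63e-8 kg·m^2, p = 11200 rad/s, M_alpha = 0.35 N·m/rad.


Sg = Ix^2 * p^2 / (4 * Iy * M_alpha) = (83e-9)^2 * 11200^2 / (4 * 63e-8 * 0.35) = 0.9798

0.9798


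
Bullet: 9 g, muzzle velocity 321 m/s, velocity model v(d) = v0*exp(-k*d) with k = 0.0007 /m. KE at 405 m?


v = v0*exp(-k*d) = 321*exp(-0.0007*405) = 241.759 m/s
E = 0.5*m*v^2 = 0.5*0.009*241.759^2 = 263 J

263 J


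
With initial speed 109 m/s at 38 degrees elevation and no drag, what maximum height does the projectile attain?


H = (v0*sin(theta))^2 / (2g) = (109*sin(38°))^2 / (2*9.81) = 229.5 m

229.5 m


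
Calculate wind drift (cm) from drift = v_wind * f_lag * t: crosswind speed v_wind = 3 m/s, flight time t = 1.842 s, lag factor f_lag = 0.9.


drift = v_wind * lag * t = 3 * 0.9 * 1.842 = 4.9734 m ≈ 497.3 cm

497.3 cm


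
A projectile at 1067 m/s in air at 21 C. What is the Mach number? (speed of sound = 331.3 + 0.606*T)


a = 331.3 + 0.606*(21) = 344.026 m/s
M = v/a = 1067/344.026 = 3.102

3.102


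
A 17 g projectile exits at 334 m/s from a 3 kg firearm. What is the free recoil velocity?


v_recoil = m_p * v_p / m_gun = 0.017 * 334 / 3 = 1.893 m/s

1.893 m/s


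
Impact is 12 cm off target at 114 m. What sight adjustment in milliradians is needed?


1 mrad subtends 1 cm per 10 m of range, so adj = error_cm / (dist_m / 10) = 12 / (114/10) = 1.053 mrad

1.053 mrad


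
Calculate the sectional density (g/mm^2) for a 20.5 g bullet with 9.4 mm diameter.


SD = m/d^2 = 20.5/9.4^2 = 0.232 g/mm^2

0.232 g/mm^2


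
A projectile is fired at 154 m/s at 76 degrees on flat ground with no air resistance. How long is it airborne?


T = 2*v0*sin(theta)/g = 2*154*sin(76°)/9.81 = 30.46 s

30.46 s


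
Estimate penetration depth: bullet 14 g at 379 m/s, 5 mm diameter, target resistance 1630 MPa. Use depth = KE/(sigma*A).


A = pi*(d/2)^2 = pi*(5/2)^2 = 19.635 mm^2
E = 0.5*m*v^2 = 0.5*0.014*379^2 = 1005.49 J
depth = E/(sigma*A) = 1005.49 J / (1630 MPa * 19.635 mm^2) = 1005.49/(1630 * 19.635) m = 0.0314166 m ≈ 31.42 mm

31.42 mm


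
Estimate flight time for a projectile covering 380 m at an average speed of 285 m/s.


t = d/v = 380/285 = 1.333 s

1.333 s


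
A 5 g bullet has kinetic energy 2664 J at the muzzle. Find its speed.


v = sqrt(2*E/m) = sqrt(2*2664/0.005) = 1032 m/s

1032 m/s


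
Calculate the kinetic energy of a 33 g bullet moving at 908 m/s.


E = 0.5*m*v^2 = 0.5*0.033*908^2 = 13604 J

13604 J


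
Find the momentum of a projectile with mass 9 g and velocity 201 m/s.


p = m*v = 0.009*201 = 1.809 kg·m/s

1.809 kg·m/s


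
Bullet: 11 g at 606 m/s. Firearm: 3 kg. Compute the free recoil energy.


v_r = m_p*v_p/m_gun = 0.011*606/3 = 2.222 m/s, E_r = 0.5*m_gun*v_r^2 = 0.5*3*2.222^2 = 7.406 J

7.406 J


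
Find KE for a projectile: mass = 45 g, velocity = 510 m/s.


E = 0.5*m*v^2 = 0.5*0.045*510^2 = 5852 J

5852 J


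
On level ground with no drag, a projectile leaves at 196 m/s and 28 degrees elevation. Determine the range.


R = v0^2 * sin(2*theta) / g = 196^2 * sin(2*28°) / 9.81 = 3247 m

3247 m


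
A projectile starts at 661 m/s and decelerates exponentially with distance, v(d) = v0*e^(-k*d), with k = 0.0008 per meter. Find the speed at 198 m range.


v = v0*exp(-k*d) = 661*exp(-0.0008*198) = 564.2 m/s

564.2 m/s


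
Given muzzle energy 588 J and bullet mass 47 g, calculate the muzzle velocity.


v = sqrt(2*E/m) = sqrt(2*588/0.047) = 158.2 m/s

158.2 m/s


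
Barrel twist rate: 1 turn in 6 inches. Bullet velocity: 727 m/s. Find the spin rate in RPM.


twist_m = 6*0.0254 = 0.1524 m
spin = v/twist = 727/0.1524 = 4770.341 rev/s
RPM = spin*60 = 4770.341*60 ≈ 286220 RPM

286220 RPM


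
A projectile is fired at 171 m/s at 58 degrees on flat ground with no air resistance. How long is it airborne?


T = 2*v0*sin(theta)/g = 2*171*sin(58°)/9.81 = 29.56 s

29.56 s


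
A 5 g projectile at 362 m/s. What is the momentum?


p = m*v = 0.005*362 = 1.81 kg·m/s

1.81 kg·m/s


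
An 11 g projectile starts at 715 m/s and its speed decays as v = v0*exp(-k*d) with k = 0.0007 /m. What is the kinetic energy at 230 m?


v = v0*exp(-k*d) = 715*exp(-0.0007*230) = 608.674 m/s
E = 0.5*m*v^2 = 0.5*0.011*608.674^2 = 2038 J

2038 J


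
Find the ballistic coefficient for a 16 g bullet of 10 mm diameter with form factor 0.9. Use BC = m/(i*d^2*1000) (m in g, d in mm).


BC = m/(i*d^2*1000) = 16/(0.9 * 10^2 * 1000) = 0.0001778

0.0001778


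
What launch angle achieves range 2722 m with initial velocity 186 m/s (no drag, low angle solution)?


sin(2*theta) = R*g/v0^2 = 2722*9.81/186^2 = 0.771847, theta = arcsin(0.771847)/2 = 25.26°

25.26 degrees


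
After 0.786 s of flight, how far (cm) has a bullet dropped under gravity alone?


drop = 0.5*g*t^2 = 0.5*9.81*0.786^2 = 3.03029 m ≈ 303 cm

303 cm


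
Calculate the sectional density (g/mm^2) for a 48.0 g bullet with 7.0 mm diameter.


SD = m/d^2 = 48.0/7.0^2 = 0.9796 g/mm^2

0.9796 g/mm^2


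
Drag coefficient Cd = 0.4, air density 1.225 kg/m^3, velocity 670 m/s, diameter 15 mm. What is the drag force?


A = pi*(d/2)^2 = pi*(15/2000)^2 = 1.76715e-04 m^2
Fd = 0.5*Cd*rho*A*v^2 = 0.5*0.4*1.225*1.76715e-04*670^2 = 19.44 N

19.44 N


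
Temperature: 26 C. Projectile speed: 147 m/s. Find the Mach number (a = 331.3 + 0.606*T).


a = 331.3 + 0.606*(26) = 347.056 m/s
M = v/a = 147/347.056 = 0.4236

0.4236


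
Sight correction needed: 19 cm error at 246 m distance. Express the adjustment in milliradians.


1 mrad subtends 1 cm per 10 m of range, so adj = error_cm / (dist_m / 10) = 19 / (246/10) = 0.7724 mrad

0.7724 mrad


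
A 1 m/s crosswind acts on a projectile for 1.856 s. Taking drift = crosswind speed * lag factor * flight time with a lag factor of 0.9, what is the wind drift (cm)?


drift = v_wind * lag * t = 1 * 0.9 * 1.856 = 1.6704 m ≈ 167 cm

167 cm


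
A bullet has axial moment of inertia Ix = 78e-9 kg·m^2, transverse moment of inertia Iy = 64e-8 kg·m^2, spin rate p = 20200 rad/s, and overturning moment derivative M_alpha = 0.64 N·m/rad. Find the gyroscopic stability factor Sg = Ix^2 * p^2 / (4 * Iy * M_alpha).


Sg = Ix^2 * p^2 / (4 * Iy * M_alpha) = (78e-9)^2 * 20200^2 / (4 * 64e-8 * 0.64) = 1.515

1.515


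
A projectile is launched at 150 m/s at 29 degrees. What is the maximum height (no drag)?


H = (v0*sin(theta))^2 / (2g) = (150*sin(29°))^2 / (2*9.81) = 269.5 m

269.5 m


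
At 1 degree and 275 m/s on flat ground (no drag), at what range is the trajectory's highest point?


R = v0^2*sin(2*theta)/g = 275^2*sin(2*1°)/9.81 = 269.039 m
apex_dist = R/2 = 269.039/2 = 134.5 m

134.5 m


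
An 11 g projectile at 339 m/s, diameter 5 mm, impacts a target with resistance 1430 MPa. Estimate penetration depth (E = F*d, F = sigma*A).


A = pi*(d/2)^2 = pi*(5/2)^2 = 19.635 mm^2
E = 0.5*m*v^2 = 0.5*0.011*339^2 = 632.065 J
depth = E/(sigma*A) = 632.065 J / (1430 MPa * 19.635 mm^2) = 632.065/(1430 * 19.635) m = 0.0225111 m ≈ 22.51 mm

22.51 mm


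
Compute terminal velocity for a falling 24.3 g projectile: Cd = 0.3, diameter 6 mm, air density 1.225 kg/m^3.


A = pi*(d/2)^2 = pi*(6/2000)^2 = 2.82743e-05 m^2
vt = sqrt(2mg/(Cd*rho*A)) = sqrt(2*0.0243*9.81/(0.3 * 1.225 * 2.82743e-05)) = 214.2 m/s

214.2 m/s


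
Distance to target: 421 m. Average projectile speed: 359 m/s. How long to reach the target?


t = d/v = 421/359 = 1.173 s

1.173 s


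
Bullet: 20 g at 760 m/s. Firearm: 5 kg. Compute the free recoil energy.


v_r = m_p*v_p/m_gun = 0.02*760/5 = 3.04 m/s, E_r = 0.5*m_gun*v_r^2 = 0.5*5*3.04^2 = 23.1 J

23.1 J


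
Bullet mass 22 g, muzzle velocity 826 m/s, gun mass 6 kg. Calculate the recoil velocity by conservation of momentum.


v_recoil = m_p * v_p / m_gun = 0.022 * 826 / 6 = 3.029 m/s

3.029 m/s


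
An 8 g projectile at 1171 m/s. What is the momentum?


p = m*v = 0.008*1171 = 9.368 kg·m/s

9.368 kg·m/s


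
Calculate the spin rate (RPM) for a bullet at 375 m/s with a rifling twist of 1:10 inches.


twist_m = 10*0.0254 = 0.254 m
spin = v/twist = 375/0.254 = 1476.378 rev/s
RPM = spin*60 = 1476.378*60 ≈ 88583 RPM

88583 RPM


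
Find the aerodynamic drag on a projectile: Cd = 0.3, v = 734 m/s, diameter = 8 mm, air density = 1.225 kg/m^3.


A = pi*(d/2)^2 = pi*(8/2000)^2 = 5.02655e-05 m^2
Fd = 0.5*Cd*rho*A*v^2 = 0.5*0.3*1.225*5.02655e-05*734^2 = 4.976 N

4.976 N


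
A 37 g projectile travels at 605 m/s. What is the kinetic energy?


E = 0.5*m*v^2 = 0.5*0.037*605^2 = 6771 J

6771 J


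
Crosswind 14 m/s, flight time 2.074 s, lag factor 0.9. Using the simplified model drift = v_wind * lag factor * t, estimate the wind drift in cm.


drift = v_wind * lag * t = 14 * 0.9 * 2.074 = 26.1324 m ≈ 2613 cm

2613 cm


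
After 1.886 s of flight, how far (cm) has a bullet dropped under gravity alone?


drop = 0.5*g*t^2 = 0.5*9.81*1.886^2 = 17.4471 m ≈ 1745 cm

1745 cm


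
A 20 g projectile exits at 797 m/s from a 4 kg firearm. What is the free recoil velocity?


v_recoil = m_p * v_p / m_gun = 0.02 * 797 / 4 = 3.985 m/s

3.985 m/s


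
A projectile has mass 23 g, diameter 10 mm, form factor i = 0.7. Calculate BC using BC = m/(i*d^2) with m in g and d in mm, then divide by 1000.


BC = m/(i*d^2*1000) = 23/(0.7 * 10^2 * 1000) = 0.0003286

0.0003286


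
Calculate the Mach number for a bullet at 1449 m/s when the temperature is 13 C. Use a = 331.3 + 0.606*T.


a = 331.3 + 0.606*(13) = 339.178 m/s
M = v/a = 1449/339.178 = 4.272

4.272


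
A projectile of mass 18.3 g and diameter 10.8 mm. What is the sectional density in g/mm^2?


SD = m/d^2 = 18.3/10.8^2 = 0.1569 g/mm^2

0.1569 g/mm^2


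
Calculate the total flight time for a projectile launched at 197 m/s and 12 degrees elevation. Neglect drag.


T = 2*v0*sin(theta)/g = 2*197*sin(12°)/9.81 = 8.35 s

8.35 s


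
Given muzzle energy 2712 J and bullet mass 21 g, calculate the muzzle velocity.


v = sqrt(2*E/m) = sqrt(2*2712/0.021) = 508.2 m/s

508.2 m/s


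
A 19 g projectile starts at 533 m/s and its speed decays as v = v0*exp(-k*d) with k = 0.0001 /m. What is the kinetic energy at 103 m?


v = v0*exp(-k*d) = 533*exp(-0.0001*103) = 527.538 m/s
E = 0.5*m*v^2 = 0.5*0.019*527.538^2 = 2644 J

2644 J


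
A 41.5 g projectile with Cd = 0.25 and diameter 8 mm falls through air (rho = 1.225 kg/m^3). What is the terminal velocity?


A = pi*(d/2)^2 = pi*(8/2000)^2 = 5.02655e-05 m^2
vt = sqrt(2mg/(Cd*rho*A)) = sqrt(2*0.0415*9.81/(0.25 * 1.225 * 5.02655e-05)) = 230 m/s

230 m/s


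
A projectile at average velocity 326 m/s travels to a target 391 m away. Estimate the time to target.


t = d/v = 391/326 = 1.199 s

1.199 s


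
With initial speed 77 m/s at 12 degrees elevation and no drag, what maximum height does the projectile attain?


H = (v0*sin(theta))^2 / (2g) = (77*sin(12°))^2 / (2*9.81) = 13.06 m

13.06 m


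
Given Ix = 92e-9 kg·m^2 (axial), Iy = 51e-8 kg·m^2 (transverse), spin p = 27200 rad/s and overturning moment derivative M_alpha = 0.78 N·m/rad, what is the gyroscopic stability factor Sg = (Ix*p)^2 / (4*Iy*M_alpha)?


Sg = Ix^2 * p^2 / (4 * Iy * M_alpha) = (92e-9)^2 * 27200^2 / (4 * 51e-8 * 0.78) = 3.935

3.935


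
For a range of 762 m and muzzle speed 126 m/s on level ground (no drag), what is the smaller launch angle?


sin(2*theta) = R*g/v0^2 = 762*9.81/126^2 = 0.47085, theta = arcsin(0.47085)/2 = 14.04°

14.04 degrees


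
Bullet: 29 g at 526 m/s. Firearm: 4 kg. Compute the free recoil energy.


v_r = m_p*v_p/m_gun = 0.029*526/4 = 3.8135 m/s, E_r = 0.5*m_gun*v_r^2 = 0.5*4*3.8135^2 = 29.09 J

29.09 J


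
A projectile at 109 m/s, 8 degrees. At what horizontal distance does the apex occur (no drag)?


R = v0^2*sin(2*theta)/g = 109^2*sin(2*8°)/9.81 = 333.827 m
apex_dist = R/2 = 333.827/2 = 166.9 m

166.9 m


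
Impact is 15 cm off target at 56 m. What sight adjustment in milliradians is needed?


1 mrad subtends 1 cm per 10 m of range, so adj = error_cm / (dist_m / 10) = 15 / (56/10) = 2.679 mrad

2.679 mrad


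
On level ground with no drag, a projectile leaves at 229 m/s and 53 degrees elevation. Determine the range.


R = v0^2 * sin(2*theta) / g = 229^2 * sin(2*53°) / 9.81 = 5139 m

5139 m


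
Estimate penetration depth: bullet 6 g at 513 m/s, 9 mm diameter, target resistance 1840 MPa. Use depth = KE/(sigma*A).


A = pi*(d/2)^2 = pi*(9/2)^2 = 63.6173 mm^2
E = 0.5*m*v^2 = 0.5*0.006*513^2 = 789.507 J
depth = E/(sigma*A) = 789.507 J / (1840 MPa * 63.6173 mm^2) = 789.507/(1840 * 63.6173) m = 0.00674471 m ≈ 6.745 mm

6.745 mm


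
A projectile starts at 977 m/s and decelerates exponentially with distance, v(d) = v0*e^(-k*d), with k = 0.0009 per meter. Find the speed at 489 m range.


v = v0*exp(-k*d) = 977*exp(-0.0009*489) = 629.2 m/s

629.2 m/s


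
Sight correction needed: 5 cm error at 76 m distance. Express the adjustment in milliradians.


1 mrad subtends 1 cm per 10 m of range, so adj = error_cm / (dist_m / 10) = 5 / (76/10) = 0.6579 mrad

0.6579 mrad


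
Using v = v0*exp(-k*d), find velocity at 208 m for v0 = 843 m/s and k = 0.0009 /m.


v = v0*exp(-k*d) = 843*exp(-0.0009*208) = 699.1 m/s

699.1 m/s


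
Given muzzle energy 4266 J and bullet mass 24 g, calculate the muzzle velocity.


v = sqrt(2*E/m) = sqrt(2*4266/0.024) = 596.2 m/s

596.2 m/s


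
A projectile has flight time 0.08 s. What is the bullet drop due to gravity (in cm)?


drop = 0.5*g*t^2 = 0.5*9.81*0.08^2 = 0.031392 m ≈ 3.139 cm

3.139 cm


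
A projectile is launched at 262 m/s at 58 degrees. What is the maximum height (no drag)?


H = (v0*sin(theta))^2 / (2g) = (262*sin(58°))^2 / (2*9.81) = 2516 m

2516 m


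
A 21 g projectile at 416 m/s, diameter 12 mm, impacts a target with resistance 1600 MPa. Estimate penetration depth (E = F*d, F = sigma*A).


A = pi*(d/2)^2 = pi*(12/2)^2 = 113.097 mm^2
E = 0.5*m*v^2 = 0.5*0.021*416^2 = 1817.09 J
depth = E/(sigma*A) = 1817.09 J / (1600 MPa * 113.097 mm^2) = 1817.09/(1600 * 113.097) m = 0.0100416 m ≈ 10.04 mm

10.04 mm


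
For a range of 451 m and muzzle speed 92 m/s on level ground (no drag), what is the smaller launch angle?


sin(2*theta) = R*g/v0^2 = 451*9.81/92^2 = 0.522721, theta = arcsin(0.522721)/2 = 15.76°

15.76 degrees


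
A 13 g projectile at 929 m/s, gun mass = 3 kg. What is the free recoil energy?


v_r = m_p*v_p/m_gun = 0.013*929/3 = 4.02567 m/s, E_r = 0.5*m_gun*v_r^2 = 0.5*3*4.02567^2 = 24.31 J

24.31 J


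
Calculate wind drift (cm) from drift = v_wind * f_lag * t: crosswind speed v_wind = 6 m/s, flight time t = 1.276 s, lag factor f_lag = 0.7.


drift = v_wind * lag * t = 6 * 0.7 * 1.276 = 5.3592 m ≈ 535.9 cm

535.9 cm


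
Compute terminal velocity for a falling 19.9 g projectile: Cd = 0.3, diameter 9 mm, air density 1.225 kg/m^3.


A = pi*(d/2)^2 = pi*(9/2000)^2 = 6.36173e-05 m^2
vt = sqrt(2mg/(Cd*rho*A)) = sqrt(2*0.0199*9.81/(0.3 * 1.225 * 6.36173e-05)) = 129.2 m/s

129.2 m/s


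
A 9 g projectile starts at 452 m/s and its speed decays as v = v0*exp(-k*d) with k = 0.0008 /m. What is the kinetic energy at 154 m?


v = v0*exp(-k*d) = 452*exp(-0.0008*154) = 399.607 m/s
E = 0.5*m*v^2 = 0.5*0.009*399.607^2 = 718.6 J

718.6 J


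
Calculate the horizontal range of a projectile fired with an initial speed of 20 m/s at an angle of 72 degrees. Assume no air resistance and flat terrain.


R = v0^2 * sin(2*theta) / g = 20^2 * sin(2*72°) / 9.81 = 23.97 m

23.97 m


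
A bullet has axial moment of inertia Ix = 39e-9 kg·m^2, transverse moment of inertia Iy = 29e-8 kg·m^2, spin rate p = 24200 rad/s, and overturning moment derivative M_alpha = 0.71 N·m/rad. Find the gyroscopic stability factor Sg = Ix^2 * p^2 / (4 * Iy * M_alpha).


Sg = Ix^2 * p^2 / (4 * Iy * M_alpha) = (39e-9)^2 * 24200^2 / (4 * 29e-8 * 0.71) = 1.082

1.082


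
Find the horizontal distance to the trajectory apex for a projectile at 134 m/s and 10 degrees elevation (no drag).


R = v0^2*sin(2*theta)/g = 134^2*sin(2*10°)/9.81 = 626.026 m
apex_dist = R/2 = 626.026/2 = 313 m

313 m


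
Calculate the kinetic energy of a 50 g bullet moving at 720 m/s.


E = 0.5*m*v^2 = 0.5*0.05*720^2 = 12960 J

12960 J


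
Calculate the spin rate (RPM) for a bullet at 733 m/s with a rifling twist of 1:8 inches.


twist_m = 8*0.0254 = 0.2032 m
spin = v/twist = 733/0.2032 = 3607.283 rev/s
RPM = spin*60 = 3607.283*60 ≈ 216437 RPM

216437 RPM


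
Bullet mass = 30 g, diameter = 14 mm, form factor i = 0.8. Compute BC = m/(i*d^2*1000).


BC = m/(i*d^2*1000) = 30/(0.8 * 14^2 * 1000) = 0.0001913

0.0001913


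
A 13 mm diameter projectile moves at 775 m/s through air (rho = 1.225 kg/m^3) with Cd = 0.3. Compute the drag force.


A = pi*(d/2)^2 = pi*(13/2000)^2 = 1.32732e-04 m^2
Fd = 0.5*Cd*rho*A*v^2 = 0.5*0.3*1.225*1.32732e-04*775^2 = 14.65 N

14.65 N


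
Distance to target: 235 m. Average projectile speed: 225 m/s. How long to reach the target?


t = d/v = 235/225 = 1.044 s

1.044 s


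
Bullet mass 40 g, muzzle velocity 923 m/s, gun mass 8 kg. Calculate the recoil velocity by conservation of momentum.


v_recoil = m_p * v_p / m_gun = 0.04 * 923 / 8 = 4.615 m/s

4.615 m/s


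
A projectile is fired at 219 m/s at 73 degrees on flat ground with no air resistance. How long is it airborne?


T = 2*v0*sin(theta)/g = 2*219*sin(73°)/9.81 = 42.7 s

42.7 s


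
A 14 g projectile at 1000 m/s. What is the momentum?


p = m*v = 0.014*1000 = 14 kg·m/s

14 kg·m/s


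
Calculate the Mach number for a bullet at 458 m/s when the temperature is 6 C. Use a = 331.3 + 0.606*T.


a = 331.3 + 0.606*(6) = 334.936 m/s
M = v/a = 458/334.936 = 1.367

1.367


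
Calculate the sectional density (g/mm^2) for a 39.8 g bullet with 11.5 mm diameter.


SD = m/d^2 = 39.8/11.5^2 = 0.3009 g/mm^2

0.3009 g/mm^2


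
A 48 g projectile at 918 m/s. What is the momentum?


p = m*v = 0.048*918 = 44.06 kg·m/s

44.06 kg·m/s


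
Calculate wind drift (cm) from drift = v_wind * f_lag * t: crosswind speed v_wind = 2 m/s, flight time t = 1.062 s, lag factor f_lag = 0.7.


drift = v_wind * lag * t = 2 * 0.7 * 1.062 = 1.4868 m ≈ 148.7 cm

148.7 cm


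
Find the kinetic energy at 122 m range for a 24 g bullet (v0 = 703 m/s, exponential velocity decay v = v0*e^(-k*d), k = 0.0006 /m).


v = v0*exp(-k*d) = 703*exp(-0.0006*122) = 653.379 m/s
E = 0.5*m*v^2 = 0.5*0.024*653.379^2 = 5123 J

5123 J


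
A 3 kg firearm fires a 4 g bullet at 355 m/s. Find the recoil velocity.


v_recoil = m_p * v_p / m_gun = 0.004 * 355 / 3 = 0.4733 m/s

0.4733 m/s


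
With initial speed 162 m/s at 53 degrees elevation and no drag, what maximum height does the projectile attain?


H = (v0*sin(theta))^2 / (2g) = (162*sin(53°))^2 / (2*9.81) = 853.2 m

853.2 m


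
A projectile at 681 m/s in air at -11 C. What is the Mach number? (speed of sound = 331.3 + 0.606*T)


a = 331.3 + 0.606*(-11) = 324.634 m/s
M = v/a = 681/324.634 = 2.098

2.098


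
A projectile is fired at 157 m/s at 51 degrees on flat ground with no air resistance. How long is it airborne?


T = 2*v0*sin(theta)/g = 2*157*sin(51°)/9.81 = 24.88 s

24.88 s


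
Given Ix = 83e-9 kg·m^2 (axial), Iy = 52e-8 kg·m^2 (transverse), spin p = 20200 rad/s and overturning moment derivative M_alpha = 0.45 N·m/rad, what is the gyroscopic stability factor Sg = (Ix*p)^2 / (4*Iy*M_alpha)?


Sg = Ix^2 * p^2 / (4 * Iy * M_alpha) = (83e-9)^2 * 20200^2 / (4 * 52e-8 * 0.45) = 3.003

3.003


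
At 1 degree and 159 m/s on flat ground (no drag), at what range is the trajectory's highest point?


R = v0^2*sin(2*theta)/g = 159^2*sin(2*1°)/9.81 = 89.9382 m
apex_dist = R/2 = 89.9382/2 = 44.97 m

44.97 m


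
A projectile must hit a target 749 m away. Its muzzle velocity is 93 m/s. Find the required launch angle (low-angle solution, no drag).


sin(2*theta) = R*g/v0^2 = 749*9.81/93^2 = 0.849542, theta = arcsin(0.849542)/2 = 29.08°

29.08 degrees


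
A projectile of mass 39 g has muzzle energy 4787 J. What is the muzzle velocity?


v = sqrt(2*E/m) = sqrt(2*4787/0.039) = 495.5 m/s

495.5 m/s


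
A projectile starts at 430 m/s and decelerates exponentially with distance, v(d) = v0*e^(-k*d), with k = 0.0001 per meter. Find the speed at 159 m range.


v = v0*exp(-k*d) = 430*exp(-0.0001*159) = 423.2 m/s

423.2 m/s


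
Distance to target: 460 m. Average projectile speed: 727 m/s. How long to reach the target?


t = d/v = 460/727 = 0.6327 s

0.6327 s


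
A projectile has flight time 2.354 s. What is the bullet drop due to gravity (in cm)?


drop = 0.5*g*t^2 = 0.5*9.81*2.354^2 = 27.1802 m ≈ 2718 cm

2718 cm


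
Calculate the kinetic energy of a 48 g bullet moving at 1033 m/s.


E = 0.5*m*v^2 = 0.5*0.048*1033^2 = 25610 J

25610 J


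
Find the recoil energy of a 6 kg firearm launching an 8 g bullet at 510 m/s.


v_r = m_p*v_p/m_gun = 0.008*510/6 = 0.68 m/s, E_r = 0.5*m_gun*v_r^2 = 0.5*6*0.68^2 = 1.387 J

1.387 J


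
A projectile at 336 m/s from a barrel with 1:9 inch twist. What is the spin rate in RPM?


twist_m = 9*0.0254 = 0.2286 m
spin = v/twist = 336/0.2286 = 1469.816 rev/s
RPM = spin*60 = 1469.816*60 ≈ 88189 RPM

88189 RPM


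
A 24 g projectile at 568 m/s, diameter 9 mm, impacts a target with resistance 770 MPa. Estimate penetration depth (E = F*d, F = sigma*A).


A = pi*(d/2)^2 = pi*(9/2)^2 = 63.6173 mm^2
E = 0.5*m*v^2 = 0.5*0.024*568^2 = 3871.49 J
depth = E/(sigma*A) = 3871.49 J / (770 MPa * 63.6173 mm^2) = 3871.49/(770 * 63.6173) m = 0.0790337 m ≈ 79.03 mm

79.03 mm


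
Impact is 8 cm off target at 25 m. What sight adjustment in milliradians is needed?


1 mrad subtends 1 cm per 10 m of range, so adj = error_cm / (dist_m / 10) = 8 / (25/10) = 3.2 mrad

3.2 mrad


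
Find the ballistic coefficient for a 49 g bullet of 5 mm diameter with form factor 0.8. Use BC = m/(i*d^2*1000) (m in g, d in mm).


BC = m/(i*d^2*1000) = 49/(0.8 * 5^2 * 1000) = 0.00245

0.00245


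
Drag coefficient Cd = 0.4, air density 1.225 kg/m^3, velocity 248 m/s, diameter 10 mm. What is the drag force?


A = pi*(d/2)^2 = pi*(10/2000)^2 = 7.85398e-05 m^2
Fd = 0.5*Cd*rho*A*v^2 = 0.5*0.4*1.225*7.85398e-05*248^2 = 1.183 N

1.183 N


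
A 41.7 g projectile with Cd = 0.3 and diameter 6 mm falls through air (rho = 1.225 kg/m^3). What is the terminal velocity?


A = pi*(d/2)^2 = pi*(6/2000)^2 = 2.82743e-05 m^2
vt = sqrt(2mg/(Cd*rho*A)) = sqrt(2*0.0417*9.81/(0.3 * 1.225 * 2.82743e-05)) = 280.6 m/s

280.6 m/s


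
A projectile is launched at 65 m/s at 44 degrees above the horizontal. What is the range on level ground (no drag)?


R = v0^2 * sin(2*theta) / g = 65^2 * sin(2*44°) / 9.81 = 430.4 m

430.4 m


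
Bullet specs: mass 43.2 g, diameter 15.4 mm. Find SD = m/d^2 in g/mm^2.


SD = m/d^2 = 43.2/15.4^2 = 0.1822 g/mm^2

0.1822 g/mm^2


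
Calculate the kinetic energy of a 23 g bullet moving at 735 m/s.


E = 0.5*m*v^2 = 0.5*0.023*735^2 = 6213 J

6213 J


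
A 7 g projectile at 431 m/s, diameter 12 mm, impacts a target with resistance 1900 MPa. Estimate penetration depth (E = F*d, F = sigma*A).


A = pi*(d/2)^2 = pi*(12/2)^2 = 113.097 mm^2
E = 0.5*m*v^2 = 0.5*0.007*431^2 = 650.163 J
depth = E/(sigma*A) = 650.163 J / (1900 MPa * 113.097 mm^2) = 650.163/(1900 * 113.097) m = 0.00302564 m ≈ 3.026 mm

3.026 mm


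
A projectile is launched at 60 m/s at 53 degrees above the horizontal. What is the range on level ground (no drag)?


R = v0^2 * sin(2*theta) / g = 60^2 * sin(2*53°) / 9.81 = 352.8 m

352.8 m


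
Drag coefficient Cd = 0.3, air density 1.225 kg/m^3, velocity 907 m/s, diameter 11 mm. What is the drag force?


A = pi*(d/2)^2 = pi*(11/2000)^2 = 9.50332e-05 m^2
Fd = 0.5*Cd*rho*A*v^2 = 0.5*0.3*1.225*9.50332e-05*907^2 = 14.37 N

14.37 N


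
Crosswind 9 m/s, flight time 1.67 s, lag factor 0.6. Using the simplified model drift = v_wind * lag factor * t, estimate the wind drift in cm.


drift = v_wind * lag * t = 9 * 0.6 * 1.67 = 9.018 m ≈ 901.8 cm

901.8 cm


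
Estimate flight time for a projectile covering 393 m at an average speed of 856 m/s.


t = d/v = 393/856 = 0.4591 s

0.4591 s


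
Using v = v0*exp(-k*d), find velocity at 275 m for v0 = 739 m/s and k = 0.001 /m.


v = v0*exp(-k*d) = 739*exp(-0.001*275) = 561.3 m/s

561.3 m/s


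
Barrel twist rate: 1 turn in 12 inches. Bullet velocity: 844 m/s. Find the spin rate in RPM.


twist_m = 12*0.0254 = 0.3048 m
spin = v/twist = 844/0.3048 = 2769.029 rev/s
RPM = spin*60 = 2769.029*60 ≈ 166142 RPM

166142 RPM


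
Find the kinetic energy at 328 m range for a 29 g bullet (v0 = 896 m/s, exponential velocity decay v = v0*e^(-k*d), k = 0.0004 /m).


v = v0*exp(-k*d) = 896*exp(-0.0004*328) = 785.83 m/s
E = 0.5*m*v^2 = 0.5*0.029*785.83^2 = 8954 J

8954 J


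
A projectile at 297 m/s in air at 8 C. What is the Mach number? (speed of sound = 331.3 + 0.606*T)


a = 331.3 + 0.606*(8) = 336.148 m/s
M = v/a = 297/336.148 = 0.8835

0.8835


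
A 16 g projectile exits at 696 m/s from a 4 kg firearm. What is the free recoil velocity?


v_recoil = m_p * v_p / m_gun = 0.016 * 696 / 4 = 2.784 m/s

2.784 m/s


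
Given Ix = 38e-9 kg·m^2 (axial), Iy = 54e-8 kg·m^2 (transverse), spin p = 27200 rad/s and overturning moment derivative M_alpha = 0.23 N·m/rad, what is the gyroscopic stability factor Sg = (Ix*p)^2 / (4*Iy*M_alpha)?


Sg = Ix^2 * p^2 / (4 * Iy * M_alpha) = (38e-9)^2 * 27200^2 / (4 * 54e-8 * 0.23) = 2.15

2.15


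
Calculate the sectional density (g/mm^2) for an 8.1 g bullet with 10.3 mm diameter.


SD = m/d^2 = 8.1/10.3^2 = 0.07635 g/mm^2

0.07635 g/mm^2


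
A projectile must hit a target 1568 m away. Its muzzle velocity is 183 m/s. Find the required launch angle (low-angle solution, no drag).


sin(2*theta) = R*g/v0^2 = 1568*9.81/183^2 = 0.459317, theta = arcsin(0.459317)/2 = 13.67°

13.67 degrees


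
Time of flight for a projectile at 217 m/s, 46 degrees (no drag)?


T = 2*v0*sin(theta)/g = 2*217*sin(46°)/9.81 = 31.82 s

31.82 s


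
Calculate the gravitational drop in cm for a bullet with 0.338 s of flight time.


drop = 0.5*g*t^2 = 0.5*9.81*0.338^2 = 0.560367 m ≈ 56.04 cm

56.04 cm


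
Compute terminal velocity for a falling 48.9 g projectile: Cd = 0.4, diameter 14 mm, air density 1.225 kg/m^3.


A = pi*(d/2)^2 = pi*(14/2000)^2 = 1.53938e-04 m^2
vt = sqrt(2mg/(Cd*rho*A)) = sqrt(2*0.0489*9.81/(0.4 * 1.225 * 1.53938e-04)) = 112.8 m/s

112.8 m/s


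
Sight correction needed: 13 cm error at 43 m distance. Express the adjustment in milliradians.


1 mrad subtends 1 cm per 10 m of range, so adj = error_cm / (dist_m / 10) = 13 / (43/10) = 3.023 mrad

3.023 mrad


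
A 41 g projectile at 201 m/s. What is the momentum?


p = m*v = 0.041*201 = 8.241 kg·m/s

8.241 kg·m/s


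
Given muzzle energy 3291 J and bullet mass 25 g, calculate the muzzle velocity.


v = sqrt(2*E/m) = sqrt(2*3291/0.025) = 513.1 m/s

513.1 m/s


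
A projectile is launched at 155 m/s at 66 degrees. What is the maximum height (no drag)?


H = (v0*sin(theta))^2 / (2g) = (155*sin(66°))^2 / (2*9.81) = 1022 m

1022 m


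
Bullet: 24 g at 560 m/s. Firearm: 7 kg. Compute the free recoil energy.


v_r = m_p*v_p/m_gun = 0.024*560/7 = 1.92 m/s, E_r = 0.5*m_gun*v_r^2 = 0.5*7*1.92^2 = 12.9 J

12.9 J


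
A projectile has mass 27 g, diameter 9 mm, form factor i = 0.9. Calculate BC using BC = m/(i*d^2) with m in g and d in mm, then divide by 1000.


BC = m/(i*d^2*1000) = 27/(0.9 * 9^2 * 1000) = 0.0003704

0.0003704


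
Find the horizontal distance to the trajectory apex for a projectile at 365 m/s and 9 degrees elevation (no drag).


R = v0^2*sin(2*theta)/g = 365^2*sin(2*9°)/9.81 = 4196.61 m
apex_dist = R/2 = 4196.61/2 = 2098 m

2098 m


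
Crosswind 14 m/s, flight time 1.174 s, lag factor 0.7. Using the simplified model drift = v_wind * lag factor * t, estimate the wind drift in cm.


drift = v_wind * lag * t = 14 * 0.7 * 1.174 = 11.5052 m ≈ 1151 cm

1151 cm


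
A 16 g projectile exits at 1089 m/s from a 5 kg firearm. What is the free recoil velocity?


v_recoil = m_p * v_p / m_gun = 0.016 * 1089 / 5 = 3.485 m/s

3.485 m/s


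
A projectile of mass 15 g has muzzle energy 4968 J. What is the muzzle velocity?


v = sqrt(2*E/m) = sqrt(2*4968/0.015) = 813.9 m/s

813.9 m/s


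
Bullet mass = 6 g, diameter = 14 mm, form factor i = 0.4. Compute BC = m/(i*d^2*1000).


BC = m/(i*d^2*1000) = 6/(0.4 * 14^2 * 1000) = 7.653e-05

7.653e-05


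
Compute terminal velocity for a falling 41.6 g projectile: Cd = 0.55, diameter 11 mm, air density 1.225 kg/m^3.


A = pi*(d/2)^2 = pi*(11/2000)^2 = 9.50332e-05 m^2
vt = sqrt(2mg/(Cd*rho*A)) = sqrt(2*0.0416*9.81/(0.55 * 1.225 * 9.50332e-05)) = 112.9 m/s

112.9 m/s


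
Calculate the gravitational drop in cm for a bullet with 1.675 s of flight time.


drop = 0.5*g*t^2 = 0.5*9.81*1.675^2 = 13.7616 m ≈ 1376 cm

1376 cm


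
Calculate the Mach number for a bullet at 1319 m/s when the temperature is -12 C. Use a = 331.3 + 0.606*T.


a = 331.3 + 0.606*(-12) = 324.028 m/s
M = v/a = 1319/324.028 = 4.071

4.071


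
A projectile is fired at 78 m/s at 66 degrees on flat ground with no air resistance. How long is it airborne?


T = 2*v0*sin(theta)/g = 2*78*sin(66°)/9.81 = 14.53 s

14.53 s


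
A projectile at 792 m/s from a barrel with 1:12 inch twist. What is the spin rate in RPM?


twist_m = 12*0.0254 = 0.3048 m
spin = v/twist = 792/0.3048 = 2598.425 rev/s
RPM = spin*60 = 2598.425*60 ≈ 155906 RPM

155906 RPM


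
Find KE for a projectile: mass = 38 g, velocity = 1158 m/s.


E = 0.5*m*v^2 = 0.5*0.038*1158^2 = 25478 J

25478 J


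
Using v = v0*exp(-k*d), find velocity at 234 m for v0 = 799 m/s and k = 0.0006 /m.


v = v0*exp(-k*d) = 799*exp(-0.0006*234) = 694.3 m/s

694.3 m/s


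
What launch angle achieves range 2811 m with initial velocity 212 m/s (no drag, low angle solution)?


sin(2*theta) = R*g/v0^2 = 2811*9.81/212^2 = 0.613562, theta = arcsin(0.613562)/2 = 18.92°

18.92 degrees


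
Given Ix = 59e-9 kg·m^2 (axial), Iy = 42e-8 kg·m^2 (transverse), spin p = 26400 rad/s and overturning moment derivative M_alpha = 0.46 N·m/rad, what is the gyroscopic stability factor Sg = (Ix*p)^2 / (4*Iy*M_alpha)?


Sg = Ix^2 * p^2 / (4 * Iy * M_alpha) = (59e-9)^2 * 26400^2 / (4 * 42e-8 * 0.46) = 3.139

3.139


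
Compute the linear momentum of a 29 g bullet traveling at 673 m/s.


p = m*v = 0.029*673 = 19.52 kg·m/s

19.52 kg·m/s


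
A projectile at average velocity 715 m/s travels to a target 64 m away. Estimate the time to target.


t = d/v = 64/715 = 0.08951 s

0.08951 s


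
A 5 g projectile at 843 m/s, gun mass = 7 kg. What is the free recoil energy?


v_r = m_p*v_p/m_gun = 0.005*843/7 = 0.602143 m/s, E_r = 0.5*m_gun*v_r^2 = 0.5*7*0.602143^2 = 1.269 J

1.269 J


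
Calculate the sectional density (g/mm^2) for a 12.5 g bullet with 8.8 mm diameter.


SD = m/d^2 = 12.5/8.8^2 = 0.1614 g/mm^2

0.1614 g/mm^2


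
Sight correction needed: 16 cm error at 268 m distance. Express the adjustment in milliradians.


1 mrad subtends 1 cm per 10 m of range, so adj = error_cm / (dist_m / 10) = 16 / (268/10) = 0.597 mrad

0.597 mrad


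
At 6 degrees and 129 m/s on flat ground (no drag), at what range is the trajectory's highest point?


R = v0^2*sin(2*theta)/g = 129^2*sin(2*6°)/9.81 = 352.687 m
apex_dist = R/2 = 352.687/2 = 176.3 m

176.3 m


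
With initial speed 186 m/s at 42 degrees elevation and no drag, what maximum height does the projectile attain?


H = (v0*sin(theta))^2 / (2g) = (186*sin(42°))^2 / (2*9.81) = 789.5 m

789.5 m
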